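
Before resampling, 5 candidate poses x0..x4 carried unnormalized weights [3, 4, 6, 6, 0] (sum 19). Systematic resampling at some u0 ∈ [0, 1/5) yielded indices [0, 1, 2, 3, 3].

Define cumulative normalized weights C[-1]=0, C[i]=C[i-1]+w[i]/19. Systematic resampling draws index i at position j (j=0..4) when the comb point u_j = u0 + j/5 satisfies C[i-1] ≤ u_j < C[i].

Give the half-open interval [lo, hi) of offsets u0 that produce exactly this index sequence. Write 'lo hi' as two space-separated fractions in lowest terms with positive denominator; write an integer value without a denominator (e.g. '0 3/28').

8/95 3/19

C = [3/19, 7/19, 13/19, 1, 1]
j=0 picked index 0: u0 ∈ [0, 3/19)
j=1 picked index 1: u0 ∈ [-4/95, 16/95)
j=2 picked index 2: u0 ∈ [-3/95, 27/95)
j=3 picked index 3: u0 ∈ [8/95, 2/5)
j=4 picked index 3: u0 ∈ [-11/95, 1/5)
intersection: [8/95, 3/19)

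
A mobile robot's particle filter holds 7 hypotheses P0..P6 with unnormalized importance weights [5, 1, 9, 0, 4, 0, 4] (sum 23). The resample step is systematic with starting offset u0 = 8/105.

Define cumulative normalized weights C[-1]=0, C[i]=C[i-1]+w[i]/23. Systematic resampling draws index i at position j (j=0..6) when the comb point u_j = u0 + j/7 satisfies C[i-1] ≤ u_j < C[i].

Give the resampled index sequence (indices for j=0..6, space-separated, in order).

0 1 2 2 2 4 6

C = [5/23, 6/23, 15/23, 15/23, 19/23, 19/23, 1]
j=0: u_0=8/105 ∈ [0, 5/23) → index 0
j=1: u_1=23/105 ∈ [5/23, 6/23) → index 1
j=2: u_2=38/105 ∈ [6/23, 15/23) → index 2
j=3: u_3=53/105 ∈ [6/23, 15/23) → index 2
j=4: u_4=68/105 ∈ [6/23, 15/23) → index 2
j=5: u_5=83/105 ∈ [15/23, 19/23) → index 4
j=6: u_6=14/15 ∈ [19/23, 1) → index 6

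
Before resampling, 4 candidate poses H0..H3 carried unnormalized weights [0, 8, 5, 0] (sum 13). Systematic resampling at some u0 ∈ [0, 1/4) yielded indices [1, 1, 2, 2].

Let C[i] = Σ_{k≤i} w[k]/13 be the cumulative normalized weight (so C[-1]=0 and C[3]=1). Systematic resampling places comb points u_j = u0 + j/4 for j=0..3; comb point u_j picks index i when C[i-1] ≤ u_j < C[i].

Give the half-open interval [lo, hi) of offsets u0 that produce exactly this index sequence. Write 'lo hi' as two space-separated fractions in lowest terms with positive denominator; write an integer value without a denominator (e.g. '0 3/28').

C = [0, 8/13, 1, 1]
j=0 picked index 1: u0 ∈ [0, 8/13)
j=1 picked index 1: u0 ∈ [-1/4, 19/52)
j=2 picked index 2: u0 ∈ [3/26, 1/2)
j=3 picked index 2: u0 ∈ [-7/52, 1/4)
intersection: [3/26, 1/4)

3/26 1/4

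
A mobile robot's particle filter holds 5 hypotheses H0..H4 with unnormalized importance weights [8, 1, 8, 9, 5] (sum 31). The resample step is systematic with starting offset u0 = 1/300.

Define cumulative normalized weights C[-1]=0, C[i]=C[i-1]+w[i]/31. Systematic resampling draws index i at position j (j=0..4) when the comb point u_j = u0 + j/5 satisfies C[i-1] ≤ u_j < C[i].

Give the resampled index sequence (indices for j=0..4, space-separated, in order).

C = [8/31, 9/31, 17/31, 26/31, 1]
j=0: u_0=1/300 ∈ [0, 8/31) → index 0
j=1: u_1=61/300 ∈ [0, 8/31) → index 0
j=2: u_2=121/300 ∈ [9/31, 17/31) → index 2
j=3: u_3=181/300 ∈ [17/31, 26/31) → index 3
j=4: u_4=241/300 ∈ [17/31, 26/31) → index 3

0 0 2 3 3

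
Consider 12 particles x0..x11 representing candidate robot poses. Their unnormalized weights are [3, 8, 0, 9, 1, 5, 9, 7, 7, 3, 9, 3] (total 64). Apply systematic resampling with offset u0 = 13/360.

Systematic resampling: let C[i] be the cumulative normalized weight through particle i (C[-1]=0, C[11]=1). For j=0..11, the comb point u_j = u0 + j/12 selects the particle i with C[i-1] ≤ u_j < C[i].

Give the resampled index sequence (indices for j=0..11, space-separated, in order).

0 1 3 3 5 6 6 7 8 9 10 10

C = [3/64, 11/64, 11/64, 5/16, 21/64, 13/32, 35/64, 21/32, 49/64, 13/16, 61/64, 1]
j=0: u_0=13/360 ∈ [0, 3/64) → index 0
j=1: u_1=43/360 ∈ [3/64, 11/64) → index 1
j=2: u_2=73/360 ∈ [11/64, 5/16) → index 3
j=3: u_3=103/360 ∈ [11/64, 5/16) → index 3
j=4: u_4=133/360 ∈ [21/64, 13/32) → index 5
j=5: u_5=163/360 ∈ [13/32, 35/64) → index 6
j=6: u_6=193/360 ∈ [13/32, 35/64) → index 6
j=7: u_7=223/360 ∈ [35/64, 21/32) → index 7
j=8: u_8=253/360 ∈ [21/32, 49/64) → index 8
j=9: u_9=283/360 ∈ [49/64, 13/16) → index 9
j=10: u_10=313/360 ∈ [13/16, 61/64) → index 10
j=11: u_11=343/360 ∈ [13/16, 61/64) → index 10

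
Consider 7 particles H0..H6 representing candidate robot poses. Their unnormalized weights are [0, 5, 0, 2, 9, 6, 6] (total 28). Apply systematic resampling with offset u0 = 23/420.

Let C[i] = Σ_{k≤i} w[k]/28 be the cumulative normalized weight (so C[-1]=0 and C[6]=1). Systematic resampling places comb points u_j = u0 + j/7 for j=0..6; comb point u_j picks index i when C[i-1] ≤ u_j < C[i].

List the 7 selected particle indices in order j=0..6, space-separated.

1 3 4 4 5 5 6

C = [0, 5/28, 5/28, 1/4, 4/7, 11/14, 1]
j=0: u_0=23/420 ∈ [0, 5/28) → index 1
j=1: u_1=83/420 ∈ [5/28, 1/4) → index 3
j=2: u_2=143/420 ∈ [1/4, 4/7) → index 4
j=3: u_3=29/60 ∈ [1/4, 4/7) → index 4
j=4: u_4=263/420 ∈ [4/7, 11/14) → index 5
j=5: u_5=323/420 ∈ [4/7, 11/14) → index 5
j=6: u_6=383/420 ∈ [11/14, 1) → index 6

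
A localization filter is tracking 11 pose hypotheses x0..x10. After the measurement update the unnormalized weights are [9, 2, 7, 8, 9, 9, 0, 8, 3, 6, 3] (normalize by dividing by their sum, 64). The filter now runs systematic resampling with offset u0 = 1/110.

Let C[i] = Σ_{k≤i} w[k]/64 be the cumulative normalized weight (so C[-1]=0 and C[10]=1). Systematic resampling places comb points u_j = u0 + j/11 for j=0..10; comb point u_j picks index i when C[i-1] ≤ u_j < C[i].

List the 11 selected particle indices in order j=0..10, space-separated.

C = [9/64, 11/64, 9/32, 13/32, 35/64, 11/16, 11/16, 13/16, 55/64, 61/64, 1]
j=0: u_0=1/110 ∈ [0, 9/64) → index 0
j=1: u_1=1/10 ∈ [0, 9/64) → index 0
j=2: u_2=21/110 ∈ [11/64, 9/32) → index 2
j=3: u_3=31/110 ∈ [9/32, 13/32) → index 3
j=4: u_4=41/110 ∈ [9/32, 13/32) → index 3
j=5: u_5=51/110 ∈ [13/32, 35/64) → index 4
j=6: u_6=61/110 ∈ [35/64, 11/16) → index 5
j=7: u_7=71/110 ∈ [35/64, 11/16) → index 5
j=8: u_8=81/110 ∈ [11/16, 13/16) → index 7
j=9: u_9=91/110 ∈ [13/16, 55/64) → index 8
j=10: u_10=101/110 ∈ [55/64, 61/64) → index 9

0 0 2 3 3 4 5 5 7 8 9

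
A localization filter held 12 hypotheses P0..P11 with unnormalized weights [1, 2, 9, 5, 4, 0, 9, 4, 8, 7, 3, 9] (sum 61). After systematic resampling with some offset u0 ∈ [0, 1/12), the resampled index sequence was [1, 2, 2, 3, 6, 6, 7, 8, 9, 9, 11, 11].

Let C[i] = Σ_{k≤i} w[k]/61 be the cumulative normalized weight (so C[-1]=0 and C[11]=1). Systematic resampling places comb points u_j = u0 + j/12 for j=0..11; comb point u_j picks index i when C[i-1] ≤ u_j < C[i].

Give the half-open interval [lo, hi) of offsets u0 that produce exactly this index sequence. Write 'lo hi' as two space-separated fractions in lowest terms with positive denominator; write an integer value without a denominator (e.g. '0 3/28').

C = [1/61, 3/61, 12/61, 17/61, 21/61, 21/61, 30/61, 34/61, 42/61, 49/61, 52/61, 1]
j=0 picked index 1: u0 ∈ [1/61, 3/61)
j=1 picked index 2: u0 ∈ [-25/732, 83/732)
j=2 picked index 2: u0 ∈ [-43/366, 11/366)
j=3 picked index 3: u0 ∈ [-13/244, 7/244)
j=4 picked index 6: u0 ∈ [2/183, 29/183)
j=5 picked index 6: u0 ∈ [-53/732, 55/732)
j=6 picked index 7: u0 ∈ [-1/122, 7/122)
j=7 picked index 8: u0 ∈ [-19/732, 77/732)
j=8 picked index 9: u0 ∈ [4/183, 25/183)
j=9 picked index 9: u0 ∈ [-15/244, 13/244)
j=10 picked index 11: u0 ∈ [7/366, 1/6)
j=11 picked index 11: u0 ∈ [-47/732, 1/12)
intersection: [4/183, 7/244)

4/183 7/244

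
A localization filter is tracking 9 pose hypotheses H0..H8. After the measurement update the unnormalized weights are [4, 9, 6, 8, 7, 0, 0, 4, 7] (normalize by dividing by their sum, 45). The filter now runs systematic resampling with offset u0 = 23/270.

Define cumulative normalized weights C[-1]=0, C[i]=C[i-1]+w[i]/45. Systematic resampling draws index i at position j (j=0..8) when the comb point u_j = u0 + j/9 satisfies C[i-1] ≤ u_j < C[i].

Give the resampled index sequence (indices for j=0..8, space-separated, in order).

C = [4/45, 13/45, 19/45, 3/5, 34/45, 34/45, 34/45, 38/45, 1]
j=0: u_0=23/270 ∈ [0, 4/45) → index 0
j=1: u_1=53/270 ∈ [4/45, 13/45) → index 1
j=2: u_2=83/270 ∈ [13/45, 19/45) → index 2
j=3: u_3=113/270 ∈ [13/45, 19/45) → index 2
j=4: u_4=143/270 ∈ [19/45, 3/5) → index 3
j=5: u_5=173/270 ∈ [3/5, 34/45) → index 4
j=6: u_6=203/270 ∈ [3/5, 34/45) → index 4
j=7: u_7=233/270 ∈ [38/45, 1) → index 8
j=8: u_8=263/270 ∈ [38/45, 1) → index 8

0 1 2 2 3 4 4 8 8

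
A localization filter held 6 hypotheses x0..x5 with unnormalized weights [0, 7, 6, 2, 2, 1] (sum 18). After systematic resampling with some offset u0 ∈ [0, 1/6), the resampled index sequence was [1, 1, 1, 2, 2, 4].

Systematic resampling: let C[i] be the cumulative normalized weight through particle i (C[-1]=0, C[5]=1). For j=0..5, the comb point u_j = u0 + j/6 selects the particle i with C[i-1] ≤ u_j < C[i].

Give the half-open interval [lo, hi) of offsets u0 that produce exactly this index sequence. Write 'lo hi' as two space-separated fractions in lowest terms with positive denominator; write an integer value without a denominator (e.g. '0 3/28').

C = [0, 7/18, 13/18, 5/6, 17/18, 1]
j=0 picked index 1: u0 ∈ [0, 7/18)
j=1 picked index 1: u0 ∈ [-1/6, 2/9)
j=2 picked index 1: u0 ∈ [-1/3, 1/18)
j=3 picked index 2: u0 ∈ [-1/9, 2/9)
j=4 picked index 2: u0 ∈ [-5/18, 1/18)
j=5 picked index 4: u0 ∈ [0, 1/9)
intersection: [0, 1/18)

0 1/18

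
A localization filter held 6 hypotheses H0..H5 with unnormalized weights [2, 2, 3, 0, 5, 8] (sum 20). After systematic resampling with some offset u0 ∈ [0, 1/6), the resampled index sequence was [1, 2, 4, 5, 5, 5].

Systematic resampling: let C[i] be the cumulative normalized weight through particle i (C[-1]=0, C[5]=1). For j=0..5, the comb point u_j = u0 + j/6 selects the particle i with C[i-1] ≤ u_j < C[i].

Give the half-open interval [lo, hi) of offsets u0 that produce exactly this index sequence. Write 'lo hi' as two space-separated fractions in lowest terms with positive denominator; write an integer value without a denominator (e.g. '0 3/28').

1/10 1/6

C = [1/10, 1/5, 7/20, 7/20, 3/5, 1]
j=0 picked index 1: u0 ∈ [1/10, 1/5)
j=1 picked index 2: u0 ∈ [1/30, 11/60)
j=2 picked index 4: u0 ∈ [1/60, 4/15)
j=3 picked index 5: u0 ∈ [1/10, 1/2)
j=4 picked index 5: u0 ∈ [-1/15, 1/3)
j=5 picked index 5: u0 ∈ [-7/30, 1/6)
intersection: [1/10, 1/6)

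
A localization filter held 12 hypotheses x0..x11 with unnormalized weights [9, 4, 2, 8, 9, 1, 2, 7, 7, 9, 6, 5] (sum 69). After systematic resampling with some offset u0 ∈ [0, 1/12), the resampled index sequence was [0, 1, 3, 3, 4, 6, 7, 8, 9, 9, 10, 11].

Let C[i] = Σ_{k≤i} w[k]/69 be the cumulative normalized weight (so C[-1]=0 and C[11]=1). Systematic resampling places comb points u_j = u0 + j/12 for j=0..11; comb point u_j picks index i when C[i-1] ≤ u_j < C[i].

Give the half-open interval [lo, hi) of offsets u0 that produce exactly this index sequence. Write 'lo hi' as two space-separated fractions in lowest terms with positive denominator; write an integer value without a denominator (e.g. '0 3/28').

17/276 1/12

C = [3/23, 13/69, 5/23, 1/3, 32/69, 11/23, 35/69, 14/23, 49/69, 58/69, 64/69, 1]
j=0 picked index 0: u0 ∈ [0, 3/23)
j=1 picked index 1: u0 ∈ [13/276, 29/276)
j=2 picked index 3: u0 ∈ [7/138, 1/6)
j=3 picked index 3: u0 ∈ [-3/92, 1/12)
j=4 picked index 4: u0 ∈ [0, 3/23)
j=5 picked index 6: u0 ∈ [17/276, 25/276)
j=6 picked index 7: u0 ∈ [1/138, 5/46)
j=7 picked index 8: u0 ∈ [7/276, 35/276)
j=8 picked index 9: u0 ∈ [1/23, 4/23)
j=9 picked index 9: u0 ∈ [-11/276, 25/276)
j=10 picked index 10: u0 ∈ [1/138, 13/138)
j=11 picked index 11: u0 ∈ [1/92, 1/12)
intersection: [17/276, 1/12)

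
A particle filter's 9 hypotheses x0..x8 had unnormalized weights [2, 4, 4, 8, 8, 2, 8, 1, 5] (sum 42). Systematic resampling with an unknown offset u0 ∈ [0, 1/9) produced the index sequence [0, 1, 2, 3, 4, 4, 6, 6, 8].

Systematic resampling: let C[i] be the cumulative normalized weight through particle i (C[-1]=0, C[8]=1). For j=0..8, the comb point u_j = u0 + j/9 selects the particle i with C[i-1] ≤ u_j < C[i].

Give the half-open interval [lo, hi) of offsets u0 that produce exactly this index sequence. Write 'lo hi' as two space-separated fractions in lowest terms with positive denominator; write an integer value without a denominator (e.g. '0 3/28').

C = [1/21, 1/7, 5/21, 3/7, 13/21, 2/3, 6/7, 37/42, 1]
j=0 picked index 0: u0 ∈ [0, 1/21)
j=1 picked index 1: u0 ∈ [-4/63, 2/63)
j=2 picked index 2: u0 ∈ [-5/63, 1/63)
j=3 picked index 3: u0 ∈ [-2/21, 2/21)
j=4 picked index 4: u0 ∈ [-1/63, 11/63)
j=5 picked index 4: u0 ∈ [-8/63, 4/63)
j=6 picked index 6: u0 ∈ [0, 4/21)
j=7 picked index 6: u0 ∈ [-1/9, 5/63)
j=8 picked index 8: u0 ∈ [-1/126, 1/9)
intersection: [0, 1/63)

0 1/63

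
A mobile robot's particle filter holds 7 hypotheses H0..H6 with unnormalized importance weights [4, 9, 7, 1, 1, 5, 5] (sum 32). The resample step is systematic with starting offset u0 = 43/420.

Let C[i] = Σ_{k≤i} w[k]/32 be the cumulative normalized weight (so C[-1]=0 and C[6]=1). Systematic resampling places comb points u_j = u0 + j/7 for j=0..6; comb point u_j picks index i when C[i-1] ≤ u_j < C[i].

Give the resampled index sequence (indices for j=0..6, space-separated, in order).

0 1 1 2 4 5 6

C = [1/8, 13/32, 5/8, 21/32, 11/16, 27/32, 1]
j=0: u_0=43/420 ∈ [0, 1/8) → index 0
j=1: u_1=103/420 ∈ [1/8, 13/32) → index 1
j=2: u_2=163/420 ∈ [1/8, 13/32) → index 1
j=3: u_3=223/420 ∈ [13/32, 5/8) → index 2
j=4: u_4=283/420 ∈ [21/32, 11/16) → index 4
j=5: u_5=49/60 ∈ [11/16, 27/32) → index 5
j=6: u_6=403/420 ∈ [27/32, 1) → index 6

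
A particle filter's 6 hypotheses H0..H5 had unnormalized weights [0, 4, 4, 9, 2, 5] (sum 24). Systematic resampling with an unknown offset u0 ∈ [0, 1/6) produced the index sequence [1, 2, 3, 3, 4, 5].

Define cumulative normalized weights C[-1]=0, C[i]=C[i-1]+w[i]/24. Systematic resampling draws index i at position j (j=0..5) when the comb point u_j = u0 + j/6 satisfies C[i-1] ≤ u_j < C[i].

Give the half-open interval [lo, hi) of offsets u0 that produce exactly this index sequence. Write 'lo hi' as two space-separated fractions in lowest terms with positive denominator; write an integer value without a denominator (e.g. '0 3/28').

1/24 1/8

C = [0, 1/6, 1/3, 17/24, 19/24, 1]
j=0 picked index 1: u0 ∈ [0, 1/6)
j=1 picked index 2: u0 ∈ [0, 1/6)
j=2 picked index 3: u0 ∈ [0, 3/8)
j=3 picked index 3: u0 ∈ [-1/6, 5/24)
j=4 picked index 4: u0 ∈ [1/24, 1/8)
j=5 picked index 5: u0 ∈ [-1/24, 1/6)
intersection: [1/24, 1/8)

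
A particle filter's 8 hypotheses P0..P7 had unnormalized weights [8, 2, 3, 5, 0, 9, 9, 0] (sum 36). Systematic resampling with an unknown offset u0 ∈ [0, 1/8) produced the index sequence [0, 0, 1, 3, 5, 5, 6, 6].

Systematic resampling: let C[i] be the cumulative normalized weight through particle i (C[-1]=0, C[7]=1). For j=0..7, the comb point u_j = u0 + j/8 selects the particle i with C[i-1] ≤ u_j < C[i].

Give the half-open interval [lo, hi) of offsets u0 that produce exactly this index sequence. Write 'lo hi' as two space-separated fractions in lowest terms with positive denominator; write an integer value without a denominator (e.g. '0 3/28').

0 1/36

C = [2/9, 5/18, 13/36, 1/2, 1/2, 3/4, 1, 1]
j=0 picked index 0: u0 ∈ [0, 2/9)
j=1 picked index 0: u0 ∈ [-1/8, 7/72)
j=2 picked index 1: u0 ∈ [-1/36, 1/36)
j=3 picked index 3: u0 ∈ [-1/72, 1/8)
j=4 picked index 5: u0 ∈ [0, 1/4)
j=5 picked index 5: u0 ∈ [-1/8, 1/8)
j=6 picked index 6: u0 ∈ [0, 1/4)
j=7 picked index 6: u0 ∈ [-1/8, 1/8)
intersection: [0, 1/36)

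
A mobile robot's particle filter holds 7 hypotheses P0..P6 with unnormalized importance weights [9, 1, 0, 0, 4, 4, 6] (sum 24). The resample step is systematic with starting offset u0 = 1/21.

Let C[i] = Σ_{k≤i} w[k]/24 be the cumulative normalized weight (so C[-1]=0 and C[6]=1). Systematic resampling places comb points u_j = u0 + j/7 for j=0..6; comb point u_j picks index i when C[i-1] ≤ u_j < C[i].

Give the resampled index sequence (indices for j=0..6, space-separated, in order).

C = [3/8, 5/12, 5/12, 5/12, 7/12, 3/4, 1]
j=0: u_0=1/21 ∈ [0, 3/8) → index 0
j=1: u_1=4/21 ∈ [0, 3/8) → index 0
j=2: u_2=1/3 ∈ [0, 3/8) → index 0
j=3: u_3=10/21 ∈ [5/12, 7/12) → index 4
j=4: u_4=13/21 ∈ [7/12, 3/4) → index 5
j=5: u_5=16/21 ∈ [3/4, 1) → index 6
j=6: u_6=19/21 ∈ [3/4, 1) → index 6

0 0 0 4 5 6 6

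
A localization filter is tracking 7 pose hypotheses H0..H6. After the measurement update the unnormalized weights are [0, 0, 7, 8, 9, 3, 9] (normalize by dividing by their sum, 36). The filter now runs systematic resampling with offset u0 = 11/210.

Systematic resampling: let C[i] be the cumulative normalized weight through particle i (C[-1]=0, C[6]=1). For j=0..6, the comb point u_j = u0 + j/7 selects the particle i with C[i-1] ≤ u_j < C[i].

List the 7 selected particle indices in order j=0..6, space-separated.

2 3 3 4 4 6 6

C = [0, 0, 7/36, 5/12, 2/3, 3/4, 1]
j=0: u_0=11/210 ∈ [0, 7/36) → index 2
j=1: u_1=41/210 ∈ [7/36, 5/12) → index 3
j=2: u_2=71/210 ∈ [7/36, 5/12) → index 3
j=3: u_3=101/210 ∈ [5/12, 2/3) → index 4
j=4: u_4=131/210 ∈ [5/12, 2/3) → index 4
j=5: u_5=23/30 ∈ [3/4, 1) → index 6
j=6: u_6=191/210 ∈ [3/4, 1) → index 6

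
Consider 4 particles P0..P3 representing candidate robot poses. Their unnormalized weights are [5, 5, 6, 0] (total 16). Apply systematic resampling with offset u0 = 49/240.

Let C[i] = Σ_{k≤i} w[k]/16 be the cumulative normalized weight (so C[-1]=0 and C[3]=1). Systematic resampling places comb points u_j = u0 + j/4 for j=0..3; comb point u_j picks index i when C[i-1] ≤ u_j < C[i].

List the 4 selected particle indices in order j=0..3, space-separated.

0 1 2 2

C = [5/16, 5/8, 1, 1]
j=0: u_0=49/240 ∈ [0, 5/16) → index 0
j=1: u_1=109/240 ∈ [5/16, 5/8) → index 1
j=2: u_2=169/240 ∈ [5/8, 1) → index 2
j=3: u_3=229/240 ∈ [5/8, 1) → index 2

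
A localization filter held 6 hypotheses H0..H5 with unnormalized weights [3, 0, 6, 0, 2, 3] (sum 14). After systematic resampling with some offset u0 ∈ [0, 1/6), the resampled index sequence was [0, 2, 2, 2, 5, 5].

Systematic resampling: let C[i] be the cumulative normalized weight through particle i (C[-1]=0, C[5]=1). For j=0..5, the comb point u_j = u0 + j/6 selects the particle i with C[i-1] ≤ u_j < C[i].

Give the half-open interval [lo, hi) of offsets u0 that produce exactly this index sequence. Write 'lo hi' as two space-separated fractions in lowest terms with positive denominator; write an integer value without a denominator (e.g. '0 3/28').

5/42 1/7

C = [3/14, 3/14, 9/14, 9/14, 11/14, 1]
j=0 picked index 0: u0 ∈ [0, 3/14)
j=1 picked index 2: u0 ∈ [1/21, 10/21)
j=2 picked index 2: u0 ∈ [-5/42, 13/42)
j=3 picked index 2: u0 ∈ [-2/7, 1/7)
j=4 picked index 5: u0 ∈ [5/42, 1/3)
j=5 picked index 5: u0 ∈ [-1/21, 1/6)
intersection: [5/42, 1/7)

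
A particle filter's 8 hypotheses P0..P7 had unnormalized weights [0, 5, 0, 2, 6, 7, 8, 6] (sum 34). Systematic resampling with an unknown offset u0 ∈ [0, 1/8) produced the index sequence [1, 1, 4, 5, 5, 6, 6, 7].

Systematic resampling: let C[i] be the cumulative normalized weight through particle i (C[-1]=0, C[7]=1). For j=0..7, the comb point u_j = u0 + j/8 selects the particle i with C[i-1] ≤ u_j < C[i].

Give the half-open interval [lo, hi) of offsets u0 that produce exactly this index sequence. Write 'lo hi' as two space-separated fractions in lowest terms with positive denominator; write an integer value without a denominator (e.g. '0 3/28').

C = [0, 5/34, 5/34, 7/34, 13/34, 10/17, 14/17, 1]
j=0 picked index 1: u0 ∈ [0, 5/34)
j=1 picked index 1: u0 ∈ [-1/8, 3/136)
j=2 picked index 4: u0 ∈ [-3/68, 9/68)
j=3 picked index 5: u0 ∈ [1/136, 29/136)
j=4 picked index 5: u0 ∈ [-2/17, 3/34)
j=5 picked index 6: u0 ∈ [-5/136, 27/136)
j=6 picked index 6: u0 ∈ [-11/68, 5/68)
j=7 picked index 7: u0 ∈ [-7/136, 1/8)
intersection: [1/136, 3/136)

1/136 3/136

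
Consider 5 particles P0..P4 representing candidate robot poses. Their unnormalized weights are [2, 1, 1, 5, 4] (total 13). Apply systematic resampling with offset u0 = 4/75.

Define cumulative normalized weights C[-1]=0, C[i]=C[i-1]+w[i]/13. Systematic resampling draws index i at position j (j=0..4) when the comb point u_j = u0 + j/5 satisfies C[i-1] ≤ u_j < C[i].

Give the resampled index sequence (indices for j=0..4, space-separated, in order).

C = [2/13, 3/13, 4/13, 9/13, 1]
j=0: u_0=4/75 ∈ [0, 2/13) → index 0
j=1: u_1=19/75 ∈ [3/13, 4/13) → index 2
j=2: u_2=34/75 ∈ [4/13, 9/13) → index 3
j=3: u_3=49/75 ∈ [4/13, 9/13) → index 3
j=4: u_4=64/75 ∈ [9/13, 1) → index 4

0 2 3 3 4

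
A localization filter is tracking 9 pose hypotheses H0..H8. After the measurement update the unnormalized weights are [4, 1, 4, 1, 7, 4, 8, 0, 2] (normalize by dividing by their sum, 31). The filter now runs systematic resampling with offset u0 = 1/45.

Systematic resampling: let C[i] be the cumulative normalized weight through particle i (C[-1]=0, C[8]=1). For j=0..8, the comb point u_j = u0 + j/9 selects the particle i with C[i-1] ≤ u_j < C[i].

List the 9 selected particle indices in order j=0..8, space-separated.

0 1 2 4 4 5 6 6 6

C = [4/31, 5/31, 9/31, 10/31, 17/31, 21/31, 29/31, 29/31, 1]
j=0: u_0=1/45 ∈ [0, 4/31) → index 0
j=1: u_1=2/15 ∈ [4/31, 5/31) → index 1
j=2: u_2=11/45 ∈ [5/31, 9/31) → index 2
j=3: u_3=16/45 ∈ [10/31, 17/31) → index 4
j=4: u_4=7/15 ∈ [10/31, 17/31) → index 4
j=5: u_5=26/45 ∈ [17/31, 21/31) → index 5
j=6: u_6=31/45 ∈ [21/31, 29/31) → index 6
j=7: u_7=4/5 ∈ [21/31, 29/31) → index 6
j=8: u_8=41/45 ∈ [21/31, 29/31) → index 6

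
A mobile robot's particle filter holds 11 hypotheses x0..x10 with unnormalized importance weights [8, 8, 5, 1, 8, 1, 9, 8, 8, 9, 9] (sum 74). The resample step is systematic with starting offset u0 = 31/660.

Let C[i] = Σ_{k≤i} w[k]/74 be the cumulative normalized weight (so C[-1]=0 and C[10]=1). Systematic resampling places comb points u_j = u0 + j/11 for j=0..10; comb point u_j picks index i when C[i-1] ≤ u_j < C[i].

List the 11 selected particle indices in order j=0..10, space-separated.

C = [4/37, 8/37, 21/74, 11/37, 15/37, 31/74, 20/37, 24/37, 28/37, 65/74, 1]
j=0: u_0=31/660 ∈ [0, 4/37) → index 0
j=1: u_1=91/660 ∈ [4/37, 8/37) → index 1
j=2: u_2=151/660 ∈ [8/37, 21/74) → index 2
j=3: u_3=211/660 ∈ [11/37, 15/37) → index 4
j=4: u_4=271/660 ∈ [15/37, 31/74) → index 5
j=5: u_5=331/660 ∈ [31/74, 20/37) → index 6
j=6: u_6=391/660 ∈ [20/37, 24/37) → index 7
j=7: u_7=41/60 ∈ [24/37, 28/37) → index 8
j=8: u_8=511/660 ∈ [28/37, 65/74) → index 9
j=9: u_9=571/660 ∈ [28/37, 65/74) → index 9
j=10: u_10=631/660 ∈ [65/74, 1) → index 10

0 1 2 4 5 6 7 8 9 9 10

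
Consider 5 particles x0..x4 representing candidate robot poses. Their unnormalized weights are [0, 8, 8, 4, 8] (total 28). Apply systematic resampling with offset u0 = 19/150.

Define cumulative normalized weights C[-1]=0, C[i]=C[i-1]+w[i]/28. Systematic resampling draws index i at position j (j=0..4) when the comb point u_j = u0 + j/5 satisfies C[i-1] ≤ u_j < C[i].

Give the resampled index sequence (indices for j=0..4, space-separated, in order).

C = [0, 2/7, 4/7, 5/7, 1]
j=0: u_0=19/150 ∈ [0, 2/7) → index 1
j=1: u_1=49/150 ∈ [2/7, 4/7) → index 2
j=2: u_2=79/150 ∈ [2/7, 4/7) → index 2
j=3: u_3=109/150 ∈ [5/7, 1) → index 4
j=4: u_4=139/150 ∈ [5/7, 1) → index 4

1 2 2 4 4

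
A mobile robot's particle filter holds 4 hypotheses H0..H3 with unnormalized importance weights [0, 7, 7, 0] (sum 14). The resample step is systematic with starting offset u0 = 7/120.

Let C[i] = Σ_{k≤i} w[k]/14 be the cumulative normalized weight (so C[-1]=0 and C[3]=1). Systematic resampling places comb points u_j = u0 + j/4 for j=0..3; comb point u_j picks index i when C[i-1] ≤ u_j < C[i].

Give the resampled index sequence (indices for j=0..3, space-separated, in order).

1 1 2 2

C = [0, 1/2, 1, 1]
j=0: u_0=7/120 ∈ [0, 1/2) → index 1
j=1: u_1=37/120 ∈ [0, 1/2) → index 1
j=2: u_2=67/120 ∈ [1/2, 1) → index 2
j=3: u_3=97/120 ∈ [1/2, 1) → index 2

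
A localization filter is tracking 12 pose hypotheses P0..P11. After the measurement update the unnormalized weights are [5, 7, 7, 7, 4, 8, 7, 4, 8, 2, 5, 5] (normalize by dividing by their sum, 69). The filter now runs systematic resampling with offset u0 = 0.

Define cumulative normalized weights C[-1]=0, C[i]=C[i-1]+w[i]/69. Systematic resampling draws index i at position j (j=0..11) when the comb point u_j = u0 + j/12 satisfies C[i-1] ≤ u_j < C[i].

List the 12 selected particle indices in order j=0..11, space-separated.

0 1 1 2 3 4 5 6 7 8 9 10

C = [5/69, 4/23, 19/69, 26/69, 10/23, 38/69, 15/23, 49/69, 19/23, 59/69, 64/69, 1]
j=0: u_0=0 ∈ [0, 5/69) → index 0
j=1: u_1=1/12 ∈ [5/69, 4/23) → index 1
j=2: u_2=1/6 ∈ [5/69, 4/23) → index 1
j=3: u_3=1/4 ∈ [4/23, 19/69) → index 2
j=4: u_4=1/3 ∈ [19/69, 26/69) → index 3
j=5: u_5=5/12 ∈ [26/69, 10/23) → index 4
j=6: u_6=1/2 ∈ [10/23, 38/69) → index 5
j=7: u_7=7/12 ∈ [38/69, 15/23) → index 6
j=8: u_8=2/3 ∈ [15/23, 49/69) → index 7
j=9: u_9=3/4 ∈ [49/69, 19/23) → index 8
j=10: u_10=5/6 ∈ [19/23, 59/69) → index 9
j=11: u_11=11/12 ∈ [59/69, 64/69) → index 10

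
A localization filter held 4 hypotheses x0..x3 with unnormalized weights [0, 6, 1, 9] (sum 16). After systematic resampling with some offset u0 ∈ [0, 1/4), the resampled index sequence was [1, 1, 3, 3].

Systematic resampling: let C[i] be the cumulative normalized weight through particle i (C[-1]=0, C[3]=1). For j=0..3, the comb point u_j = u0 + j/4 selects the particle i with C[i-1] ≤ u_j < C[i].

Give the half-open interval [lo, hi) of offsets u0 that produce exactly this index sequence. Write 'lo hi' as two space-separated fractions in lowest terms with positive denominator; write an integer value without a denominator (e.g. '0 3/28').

0 1/8

C = [0, 3/8, 7/16, 1]
j=0 picked index 1: u0 ∈ [0, 3/8)
j=1 picked index 1: u0 ∈ [-1/4, 1/8)
j=2 picked index 3: u0 ∈ [-1/16, 1/2)
j=3 picked index 3: u0 ∈ [-5/16, 1/4)
intersection: [0, 1/8)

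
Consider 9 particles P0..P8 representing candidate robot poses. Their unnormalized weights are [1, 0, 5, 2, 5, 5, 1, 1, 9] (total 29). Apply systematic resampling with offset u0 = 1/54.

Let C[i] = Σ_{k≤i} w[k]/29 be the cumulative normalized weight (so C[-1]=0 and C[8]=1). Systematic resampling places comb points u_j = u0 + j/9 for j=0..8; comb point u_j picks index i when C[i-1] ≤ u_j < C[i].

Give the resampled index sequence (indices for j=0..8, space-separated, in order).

0 2 3 4 5 5 7 8 8

C = [1/29, 1/29, 6/29, 8/29, 13/29, 18/29, 19/29, 20/29, 1]
j=0: u_0=1/54 ∈ [0, 1/29) → index 0
j=1: u_1=7/54 ∈ [1/29, 6/29) → index 2
j=2: u_2=13/54 ∈ [6/29, 8/29) → index 3
j=3: u_3=19/54 ∈ [8/29, 13/29) → index 4
j=4: u_4=25/54 ∈ [13/29, 18/29) → index 5
j=5: u_5=31/54 ∈ [13/29, 18/29) → index 5
j=6: u_6=37/54 ∈ [19/29, 20/29) → index 7
j=7: u_7=43/54 ∈ [20/29, 1) → index 8
j=8: u_8=49/54 ∈ [20/29, 1) → index 8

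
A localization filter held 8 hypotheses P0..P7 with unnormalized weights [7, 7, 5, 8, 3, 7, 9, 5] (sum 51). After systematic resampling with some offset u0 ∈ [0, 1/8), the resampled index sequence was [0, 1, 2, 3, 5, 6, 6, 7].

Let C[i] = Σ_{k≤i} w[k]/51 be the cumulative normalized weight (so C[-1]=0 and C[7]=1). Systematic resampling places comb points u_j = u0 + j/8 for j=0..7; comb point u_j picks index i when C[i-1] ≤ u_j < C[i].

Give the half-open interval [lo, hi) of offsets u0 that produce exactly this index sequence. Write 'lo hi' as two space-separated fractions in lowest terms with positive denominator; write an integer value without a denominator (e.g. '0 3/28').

41/408 25/204

C = [7/51, 14/51, 19/51, 9/17, 10/17, 37/51, 46/51, 1]
j=0 picked index 0: u0 ∈ [0, 7/51)
j=1 picked index 1: u0 ∈ [5/408, 61/408)
j=2 picked index 2: u0 ∈ [5/204, 25/204)
j=3 picked index 3: u0 ∈ [-1/408, 21/136)
j=4 picked index 5: u0 ∈ [3/34, 23/102)
j=5 picked index 6: u0 ∈ [41/408, 113/408)
j=6 picked index 6: u0 ∈ [-5/204, 31/204)
j=7 picked index 7: u0 ∈ [11/408, 1/8)
intersection: [41/408, 25/204)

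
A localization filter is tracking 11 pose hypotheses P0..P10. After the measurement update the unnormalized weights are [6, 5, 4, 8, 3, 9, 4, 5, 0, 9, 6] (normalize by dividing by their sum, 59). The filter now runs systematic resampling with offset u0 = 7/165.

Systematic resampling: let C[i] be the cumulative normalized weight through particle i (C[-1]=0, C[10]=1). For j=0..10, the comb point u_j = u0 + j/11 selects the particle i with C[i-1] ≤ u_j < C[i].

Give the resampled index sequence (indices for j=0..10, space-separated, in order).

C = [6/59, 11/59, 15/59, 23/59, 26/59, 35/59, 39/59, 44/59, 44/59, 53/59, 1]
j=0: u_0=7/165 ∈ [0, 6/59) → index 0
j=1: u_1=2/15 ∈ [6/59, 11/59) → index 1
j=2: u_2=37/165 ∈ [11/59, 15/59) → index 2
j=3: u_3=52/165 ∈ [15/59, 23/59) → index 3
j=4: u_4=67/165 ∈ [23/59, 26/59) → index 4
j=5: u_5=82/165 ∈ [26/59, 35/59) → index 5
j=6: u_6=97/165 ∈ [26/59, 35/59) → index 5
j=7: u_7=112/165 ∈ [39/59, 44/59) → index 7
j=8: u_8=127/165 ∈ [44/59, 53/59) → index 9
j=9: u_9=142/165 ∈ [44/59, 53/59) → index 9
j=10: u_10=157/165 ∈ [53/59, 1) → index 10

0 1 2 3 4 5 5 7 9 9 10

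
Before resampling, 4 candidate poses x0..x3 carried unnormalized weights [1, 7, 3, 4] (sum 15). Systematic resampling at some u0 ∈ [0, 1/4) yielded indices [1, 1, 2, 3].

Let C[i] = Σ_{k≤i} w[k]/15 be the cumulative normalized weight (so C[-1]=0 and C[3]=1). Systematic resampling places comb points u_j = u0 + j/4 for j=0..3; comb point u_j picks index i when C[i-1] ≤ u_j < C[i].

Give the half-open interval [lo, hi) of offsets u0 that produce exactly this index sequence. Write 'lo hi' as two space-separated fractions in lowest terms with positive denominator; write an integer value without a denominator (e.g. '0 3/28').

1/15 7/30

C = [1/15, 8/15, 11/15, 1]
j=0 picked index 1: u0 ∈ [1/15, 8/15)
j=1 picked index 1: u0 ∈ [-11/60, 17/60)
j=2 picked index 2: u0 ∈ [1/30, 7/30)
j=3 picked index 3: u0 ∈ [-1/60, 1/4)
intersection: [1/15, 7/30)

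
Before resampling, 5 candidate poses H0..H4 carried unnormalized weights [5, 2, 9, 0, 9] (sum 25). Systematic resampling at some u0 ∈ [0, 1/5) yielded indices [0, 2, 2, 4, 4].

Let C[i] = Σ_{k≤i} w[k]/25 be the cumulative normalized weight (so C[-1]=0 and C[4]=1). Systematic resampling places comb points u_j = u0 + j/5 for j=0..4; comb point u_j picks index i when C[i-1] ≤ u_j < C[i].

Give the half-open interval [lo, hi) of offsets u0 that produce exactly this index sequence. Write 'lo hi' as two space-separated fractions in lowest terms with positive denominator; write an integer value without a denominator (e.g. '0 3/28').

C = [1/5, 7/25, 16/25, 16/25, 1]
j=0 picked index 0: u0 ∈ [0, 1/5)
j=1 picked index 2: u0 ∈ [2/25, 11/25)
j=2 picked index 2: u0 ∈ [-3/25, 6/25)
j=3 picked index 4: u0 ∈ [1/25, 2/5)
j=4 picked index 4: u0 ∈ [-4/25, 1/5)
intersection: [2/25, 1/5)

2/25 1/5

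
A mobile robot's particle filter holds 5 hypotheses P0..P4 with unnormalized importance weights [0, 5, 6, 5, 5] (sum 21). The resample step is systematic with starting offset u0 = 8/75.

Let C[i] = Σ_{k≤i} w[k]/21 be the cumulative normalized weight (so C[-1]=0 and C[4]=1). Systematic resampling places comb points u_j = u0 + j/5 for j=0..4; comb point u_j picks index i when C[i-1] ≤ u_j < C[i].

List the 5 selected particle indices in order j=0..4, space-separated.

1 2 2 3 4

C = [0, 5/21, 11/21, 16/21, 1]
j=0: u_0=8/75 ∈ [0, 5/21) → index 1
j=1: u_1=23/75 ∈ [5/21, 11/21) → index 2
j=2: u_2=38/75 ∈ [5/21, 11/21) → index 2
j=3: u_3=53/75 ∈ [11/21, 16/21) → index 3
j=4: u_4=68/75 ∈ [16/21, 1) → index 4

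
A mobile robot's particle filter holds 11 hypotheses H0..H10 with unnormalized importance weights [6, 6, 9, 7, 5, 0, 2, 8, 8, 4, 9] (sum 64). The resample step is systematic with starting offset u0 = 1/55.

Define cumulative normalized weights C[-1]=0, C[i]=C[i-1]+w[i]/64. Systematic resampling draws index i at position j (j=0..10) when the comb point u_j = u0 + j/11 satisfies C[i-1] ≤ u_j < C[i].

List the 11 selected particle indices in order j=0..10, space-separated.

0 1 2 2 3 4 7 7 8 9 10

C = [3/32, 3/16, 21/64, 7/16, 33/64, 33/64, 35/64, 43/64, 51/64, 55/64, 1]
j=0: u_0=1/55 ∈ [0, 3/32) → index 0
j=1: u_1=6/55 ∈ [3/32, 3/16) → index 1
j=2: u_2=1/5 ∈ [3/16, 21/64) → index 2
j=3: u_3=16/55 ∈ [3/16, 21/64) → index 2
j=4: u_4=21/55 ∈ [21/64, 7/16) → index 3
j=5: u_5=26/55 ∈ [7/16, 33/64) → index 4
j=6: u_6=31/55 ∈ [35/64, 43/64) → index 7
j=7: u_7=36/55 ∈ [35/64, 43/64) → index 7
j=8: u_8=41/55 ∈ [43/64, 51/64) → index 8
j=9: u_9=46/55 ∈ [51/64, 55/64) → index 9
j=10: u_10=51/55 ∈ [55/64, 1) → index 10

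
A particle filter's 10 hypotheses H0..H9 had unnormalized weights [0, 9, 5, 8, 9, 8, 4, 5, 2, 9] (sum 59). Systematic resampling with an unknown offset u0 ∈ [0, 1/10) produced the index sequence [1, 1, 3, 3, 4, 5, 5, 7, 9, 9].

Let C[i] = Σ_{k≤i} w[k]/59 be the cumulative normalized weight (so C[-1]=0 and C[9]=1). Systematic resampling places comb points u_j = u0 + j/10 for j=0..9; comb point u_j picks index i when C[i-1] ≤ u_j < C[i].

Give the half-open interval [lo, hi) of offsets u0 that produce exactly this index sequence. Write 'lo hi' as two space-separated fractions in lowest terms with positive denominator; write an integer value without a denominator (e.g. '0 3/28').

C = [0, 9/59, 14/59, 22/59, 31/59, 39/59, 43/59, 48/59, 50/59, 1]
j=0 picked index 1: u0 ∈ [0, 9/59)
j=1 picked index 1: u0 ∈ [-1/10, 31/590)
j=2 picked index 3: u0 ∈ [11/295, 51/295)
j=3 picked index 3: u0 ∈ [-37/590, 43/590)
j=4 picked index 4: u0 ∈ [-8/295, 37/295)
j=5 picked index 5: u0 ∈ [3/118, 19/118)
j=6 picked index 5: u0 ∈ [-22/295, 18/295)
j=7 picked index 7: u0 ∈ [17/590, 67/590)
j=8 picked index 9: u0 ∈ [14/295, 1/5)
j=9 picked index 9: u0 ∈ [-31/590, 1/10)
intersection: [14/295, 31/590)

14/295 31/590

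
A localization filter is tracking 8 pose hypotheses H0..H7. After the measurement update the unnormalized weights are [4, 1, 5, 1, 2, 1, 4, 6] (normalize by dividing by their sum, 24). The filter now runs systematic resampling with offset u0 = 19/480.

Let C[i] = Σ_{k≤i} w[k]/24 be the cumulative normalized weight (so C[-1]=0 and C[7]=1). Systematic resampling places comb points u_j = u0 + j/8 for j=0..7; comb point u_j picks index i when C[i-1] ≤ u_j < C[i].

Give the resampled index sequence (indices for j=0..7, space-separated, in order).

C = [1/6, 5/24, 5/12, 11/24, 13/24, 7/12, 3/4, 1]
j=0: u_0=19/480 ∈ [0, 1/6) → index 0
j=1: u_1=79/480 ∈ [0, 1/6) → index 0
j=2: u_2=139/480 ∈ [5/24, 5/12) → index 2
j=3: u_3=199/480 ∈ [5/24, 5/12) → index 2
j=4: u_4=259/480 ∈ [11/24, 13/24) → index 4
j=5: u_5=319/480 ∈ [7/12, 3/4) → index 6
j=6: u_6=379/480 ∈ [3/4, 1) → index 7
j=7: u_7=439/480 ∈ [3/4, 1) → index 7

0 0 2 2 4 6 7 7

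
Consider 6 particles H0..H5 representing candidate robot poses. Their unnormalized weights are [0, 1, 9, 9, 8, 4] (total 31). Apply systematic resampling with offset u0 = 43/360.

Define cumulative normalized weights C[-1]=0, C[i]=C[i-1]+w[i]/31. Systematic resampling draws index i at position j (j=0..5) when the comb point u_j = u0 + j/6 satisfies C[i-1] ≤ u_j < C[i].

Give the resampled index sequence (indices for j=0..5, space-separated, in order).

C = [0, 1/31, 10/31, 19/31, 27/31, 1]
j=0: u_0=43/360 ∈ [1/31, 10/31) → index 2
j=1: u_1=103/360 ∈ [1/31, 10/31) → index 2
j=2: u_2=163/360 ∈ [10/31, 19/31) → index 3
j=3: u_3=223/360 ∈ [19/31, 27/31) → index 4
j=4: u_4=283/360 ∈ [19/31, 27/31) → index 4
j=5: u_5=343/360 ∈ [27/31, 1) → index 5

2 2 3 4 4 5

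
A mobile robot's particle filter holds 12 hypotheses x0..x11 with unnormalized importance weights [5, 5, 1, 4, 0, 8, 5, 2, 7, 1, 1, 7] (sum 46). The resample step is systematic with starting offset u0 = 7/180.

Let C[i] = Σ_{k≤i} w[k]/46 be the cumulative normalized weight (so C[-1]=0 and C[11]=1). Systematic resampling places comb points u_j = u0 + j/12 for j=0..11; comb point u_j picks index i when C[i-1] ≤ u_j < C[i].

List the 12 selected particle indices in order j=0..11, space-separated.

0 1 1 3 5 5 6 7 8 8 11 11

C = [5/46, 5/23, 11/46, 15/46, 15/46, 1/2, 14/23, 15/23, 37/46, 19/23, 39/46, 1]
j=0: u_0=7/180 ∈ [0, 5/46) → index 0
j=1: u_1=11/90 ∈ [5/46, 5/23) → index 1
j=2: u_2=37/180 ∈ [5/46, 5/23) → index 1
j=3: u_3=13/45 ∈ [11/46, 15/46) → index 3
j=4: u_4=67/180 ∈ [15/46, 1/2) → index 5
j=5: u_5=41/90 ∈ [15/46, 1/2) → index 5
j=6: u_6=97/180 ∈ [1/2, 14/23) → index 6
j=7: u_7=28/45 ∈ [14/23, 15/23) → index 7
j=8: u_8=127/180 ∈ [15/23, 37/46) → index 8
j=9: u_9=71/90 ∈ [15/23, 37/46) → index 8
j=10: u_10=157/180 ∈ [39/46, 1) → index 11
j=11: u_11=43/45 ∈ [39/46, 1) → index 11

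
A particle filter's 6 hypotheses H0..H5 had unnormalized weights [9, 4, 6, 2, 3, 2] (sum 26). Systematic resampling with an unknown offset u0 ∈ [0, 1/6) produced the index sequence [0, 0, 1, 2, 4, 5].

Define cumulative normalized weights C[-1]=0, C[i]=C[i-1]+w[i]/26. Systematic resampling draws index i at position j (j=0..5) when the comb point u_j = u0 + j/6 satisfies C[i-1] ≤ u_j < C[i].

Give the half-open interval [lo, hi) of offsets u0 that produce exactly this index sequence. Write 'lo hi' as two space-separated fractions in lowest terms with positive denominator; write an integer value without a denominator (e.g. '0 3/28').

11/78 1/6

C = [9/26, 1/2, 19/26, 21/26, 12/13, 1]
j=0 picked index 0: u0 ∈ [0, 9/26)
j=1 picked index 0: u0 ∈ [-1/6, 7/39)
j=2 picked index 1: u0 ∈ [1/78, 1/6)
j=3 picked index 2: u0 ∈ [0, 3/13)
j=4 picked index 4: u0 ∈ [11/78, 10/39)
j=5 picked index 5: u0 ∈ [7/78, 1/6)
intersection: [11/78, 1/6)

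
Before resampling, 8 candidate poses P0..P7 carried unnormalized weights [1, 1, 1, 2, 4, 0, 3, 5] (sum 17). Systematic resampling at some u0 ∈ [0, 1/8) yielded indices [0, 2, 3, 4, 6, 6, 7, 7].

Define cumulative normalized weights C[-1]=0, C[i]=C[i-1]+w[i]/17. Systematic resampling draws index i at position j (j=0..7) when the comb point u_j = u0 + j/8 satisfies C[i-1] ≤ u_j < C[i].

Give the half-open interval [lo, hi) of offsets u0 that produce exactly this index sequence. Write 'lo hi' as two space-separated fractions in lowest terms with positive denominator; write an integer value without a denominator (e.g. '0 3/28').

C = [1/17, 2/17, 3/17, 5/17, 9/17, 9/17, 12/17, 1]
j=0 picked index 0: u0 ∈ [0, 1/17)
j=1 picked index 2: u0 ∈ [-1/136, 7/136)
j=2 picked index 3: u0 ∈ [-5/68, 3/68)
j=3 picked index 4: u0 ∈ [-11/136, 21/136)
j=4 picked index 6: u0 ∈ [1/34, 7/34)
j=5 picked index 6: u0 ∈ [-13/136, 11/136)
j=6 picked index 7: u0 ∈ [-3/68, 1/4)
j=7 picked index 7: u0 ∈ [-23/136, 1/8)
intersection: [1/34, 3/68)

1/34 3/68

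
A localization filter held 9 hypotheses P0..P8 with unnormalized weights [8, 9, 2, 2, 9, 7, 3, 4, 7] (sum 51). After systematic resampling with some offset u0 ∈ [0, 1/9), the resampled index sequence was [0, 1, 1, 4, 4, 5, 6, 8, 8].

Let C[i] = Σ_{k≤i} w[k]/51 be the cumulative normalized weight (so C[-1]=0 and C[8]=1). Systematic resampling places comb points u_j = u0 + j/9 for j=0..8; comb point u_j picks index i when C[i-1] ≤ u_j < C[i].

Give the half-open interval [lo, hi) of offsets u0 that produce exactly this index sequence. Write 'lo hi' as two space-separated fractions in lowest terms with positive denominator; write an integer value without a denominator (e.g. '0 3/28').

C = [8/51, 1/3, 19/51, 7/17, 10/17, 37/51, 40/51, 44/51, 1]
j=0 picked index 0: u0 ∈ [0, 8/51)
j=1 picked index 1: u0 ∈ [7/153, 2/9)
j=2 picked index 1: u0 ∈ [-10/153, 1/9)
j=3 picked index 4: u0 ∈ [4/51, 13/51)
j=4 picked index 4: u0 ∈ [-5/153, 22/153)
j=5 picked index 5: u0 ∈ [5/153, 26/153)
j=6 picked index 6: u0 ∈ [1/17, 2/17)
j=7 picked index 8: u0 ∈ [13/153, 2/9)
j=8 picked index 8: u0 ∈ [-4/153, 1/9)
intersection: [13/153, 1/9)

13/153 1/9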